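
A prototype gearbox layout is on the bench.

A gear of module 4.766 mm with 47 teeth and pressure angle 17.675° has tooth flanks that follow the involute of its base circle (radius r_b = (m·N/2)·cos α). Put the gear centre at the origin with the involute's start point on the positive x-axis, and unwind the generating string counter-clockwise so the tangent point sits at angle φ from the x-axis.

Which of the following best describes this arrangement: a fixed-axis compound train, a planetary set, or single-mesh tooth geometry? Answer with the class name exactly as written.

single-mesh tooth geometry

single-mesh involute tooth geometry (47T wheel at module 4.766)
classification: single-mesh tooth geometry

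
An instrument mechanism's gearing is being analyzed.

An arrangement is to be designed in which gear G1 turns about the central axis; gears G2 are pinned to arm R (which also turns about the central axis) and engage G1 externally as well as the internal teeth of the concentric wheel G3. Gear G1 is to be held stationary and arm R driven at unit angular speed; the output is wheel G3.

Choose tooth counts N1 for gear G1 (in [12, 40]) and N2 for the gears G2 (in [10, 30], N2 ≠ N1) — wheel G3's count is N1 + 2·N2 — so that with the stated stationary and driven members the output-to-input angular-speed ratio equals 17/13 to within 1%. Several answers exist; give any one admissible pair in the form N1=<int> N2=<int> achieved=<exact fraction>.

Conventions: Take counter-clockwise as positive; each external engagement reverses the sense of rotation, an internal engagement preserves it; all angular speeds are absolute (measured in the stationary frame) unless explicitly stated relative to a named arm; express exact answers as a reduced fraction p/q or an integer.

class = planetary set [ratio 17/13 wanted; Willis about the carrier]
Willis with ω_sun = 0: ω_ring/ω_arm = (N1+N3)/N3; set equal to 17/13  ⇒  N3/N1 = 1/(17/13 − 1) = 13/4
N3 = N1 + 2·N2  ⇒  N2/N1 = (N3/N1 − 1)/2 = (13/4 − 1)/2 = 9/8
smallest multiple with N1 ≥ 12 and N2 ≥ 10: k = 2  ⇒  N1 = 2·8 = 16, N2 = 2·9 = 18 (N1 ≤ 40, N2 ≤ 30, N2 ≠ N1 ✓), N3 = 16 + 2·18 = 52
check: (N1+N3)/N3 with N1 = 16, N3 = 52 gives 17/13; |achieved − target| = 0 ≤ 17/1300 ✓

N1=16 N2=18 achieved=17/13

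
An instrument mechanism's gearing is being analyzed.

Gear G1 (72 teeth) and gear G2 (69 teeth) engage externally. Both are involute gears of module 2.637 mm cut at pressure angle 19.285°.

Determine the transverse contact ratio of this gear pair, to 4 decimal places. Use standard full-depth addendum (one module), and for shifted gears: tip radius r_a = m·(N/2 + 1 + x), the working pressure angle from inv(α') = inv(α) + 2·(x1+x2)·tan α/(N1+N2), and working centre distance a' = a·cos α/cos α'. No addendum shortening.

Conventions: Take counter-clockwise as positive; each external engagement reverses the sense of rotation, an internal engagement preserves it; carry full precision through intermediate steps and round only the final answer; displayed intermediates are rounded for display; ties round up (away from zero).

recognized (one external pair, fixed centres): single-mesh tooth geometry, m = 2.637, N1 = 72, N2 = 69
base radii: r_b1 = 89.605123, r_b2 = 85.871576
tip radii: r_a1 = 97.569000, r_a2 = 93.613500
no profile shift: α' = α, a' = a
action lengths: √(r_a1²−r_b1²) = 38.608699, √(r_a2²−r_b2²) = 37.276799
base pitch p_b = π·m·cos α = 7.819522
CR = (38.608699 + 37.276799 − 185.908500·sin 19.28500°)/7.819522 = 1.852543
contact ratio ≈ 1.8525

1.8525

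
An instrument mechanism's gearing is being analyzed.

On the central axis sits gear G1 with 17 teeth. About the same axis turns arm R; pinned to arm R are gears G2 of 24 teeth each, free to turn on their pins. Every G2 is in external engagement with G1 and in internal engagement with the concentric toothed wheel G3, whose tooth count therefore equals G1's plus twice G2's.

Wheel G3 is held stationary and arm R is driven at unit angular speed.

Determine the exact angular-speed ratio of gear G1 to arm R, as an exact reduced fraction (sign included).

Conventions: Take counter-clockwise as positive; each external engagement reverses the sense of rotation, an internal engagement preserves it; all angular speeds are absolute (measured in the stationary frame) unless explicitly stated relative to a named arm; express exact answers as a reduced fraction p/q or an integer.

recognized (axles ride arm R): planetary set, 17/24/65 teeth
ring teeth: 17 + 2·24 = 65
17(ω_sun−ω_arm) = −65(ω_ring−ω_arm),  ω_ring = 0, ω_arm = 1
ω_sun = 1 − (65/17)(0−1) = 82/17
ω_out/ω_in = 82/17

82/17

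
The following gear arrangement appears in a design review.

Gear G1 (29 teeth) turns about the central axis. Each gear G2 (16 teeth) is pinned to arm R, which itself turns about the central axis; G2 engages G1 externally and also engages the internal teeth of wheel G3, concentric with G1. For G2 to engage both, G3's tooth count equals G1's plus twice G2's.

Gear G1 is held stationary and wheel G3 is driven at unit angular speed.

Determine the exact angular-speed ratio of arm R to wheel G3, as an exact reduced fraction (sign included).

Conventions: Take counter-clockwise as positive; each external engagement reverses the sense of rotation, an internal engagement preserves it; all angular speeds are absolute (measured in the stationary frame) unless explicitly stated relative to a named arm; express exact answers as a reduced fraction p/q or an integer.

recognized (axles ride arm R): planetary set, 29/16/61 teeth
ring teeth: 29 + 2·16 = 61
29(ω_sun−ω_arm) = −61(ω_ring−ω_arm),  ω_sun = 0, ω_ring = 1
29(0−ω_arm) = −61(1−ω_arm)  ⇒  90·ω_arm = 61  ⇒  ω_arm = 61/90
ω_out/ω_in = 61/90

61/90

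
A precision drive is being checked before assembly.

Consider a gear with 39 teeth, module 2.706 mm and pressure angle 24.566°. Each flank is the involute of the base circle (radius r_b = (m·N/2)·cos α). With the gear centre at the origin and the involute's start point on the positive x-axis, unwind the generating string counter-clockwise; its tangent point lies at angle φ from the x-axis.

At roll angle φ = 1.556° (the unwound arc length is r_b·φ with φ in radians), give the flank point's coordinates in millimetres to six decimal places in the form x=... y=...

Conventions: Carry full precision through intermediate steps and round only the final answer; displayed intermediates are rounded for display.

topology: single-mesh involute geometry — m = 2.706, N = 39
pitch radius r_p = m·N/2 = 2.706·39/2 = 52.767000
base radius r_b = r_p·cos α = 52.767000·cos 24.566° = 47.990688
roll angle φ = 1.556° = 0.02715732 rad
x = r_b·(cos φ + φ·sin φ) = 48.008382
y = r_b·(sin φ − φ·cos φ) = 0.000320

x=48.008382 y=0.000320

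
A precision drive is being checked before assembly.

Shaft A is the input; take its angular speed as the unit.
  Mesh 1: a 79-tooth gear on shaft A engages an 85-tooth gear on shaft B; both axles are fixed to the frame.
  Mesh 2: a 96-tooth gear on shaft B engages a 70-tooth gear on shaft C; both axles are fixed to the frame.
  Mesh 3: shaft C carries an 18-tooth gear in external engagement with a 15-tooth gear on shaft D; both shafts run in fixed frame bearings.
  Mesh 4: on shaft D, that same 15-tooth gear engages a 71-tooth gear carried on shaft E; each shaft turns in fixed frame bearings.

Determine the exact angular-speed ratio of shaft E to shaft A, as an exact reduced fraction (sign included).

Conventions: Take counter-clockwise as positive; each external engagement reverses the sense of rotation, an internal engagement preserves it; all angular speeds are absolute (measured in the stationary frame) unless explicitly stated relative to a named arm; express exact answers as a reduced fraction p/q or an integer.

68256/211225

class = fixed-axis compound train [4 meshes; 4 ratios multiply, 4 sense flips]
mesh 1 [79T→85T]: running ratio 79/85, sense −
mesh 2 [96T→70T]: running ratio 3792/2975, sense +
mesh 3 [18T→15T]: running ratio 22752/14875, sense −
mesh 4 [15T→71T]: running ratio 68256/211225, sense +
ω_out/ω_in = 68256/211225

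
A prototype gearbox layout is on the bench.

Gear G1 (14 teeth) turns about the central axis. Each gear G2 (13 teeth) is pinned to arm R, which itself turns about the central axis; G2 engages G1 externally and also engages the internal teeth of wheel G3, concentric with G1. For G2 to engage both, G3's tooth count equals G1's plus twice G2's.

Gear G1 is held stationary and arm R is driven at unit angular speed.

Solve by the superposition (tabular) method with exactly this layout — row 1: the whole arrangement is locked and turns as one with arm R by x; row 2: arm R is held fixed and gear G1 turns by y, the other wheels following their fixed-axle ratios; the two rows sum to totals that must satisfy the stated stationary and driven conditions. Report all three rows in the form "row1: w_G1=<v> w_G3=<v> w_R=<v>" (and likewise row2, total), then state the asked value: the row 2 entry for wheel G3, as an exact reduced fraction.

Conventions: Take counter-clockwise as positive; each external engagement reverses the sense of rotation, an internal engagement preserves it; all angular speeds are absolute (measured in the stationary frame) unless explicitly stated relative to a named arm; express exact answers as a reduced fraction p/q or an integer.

row1: w_G1=1 w_G3=1 w_R=1
row2: w_G1=-1 w_G3=7/20 w_R=0
total: w_G1=0 w_G3=27/20 w_R=1
asked value: 7/20

topology: planetary set — G1 14T / G2 13T / G3 40T, arm = carrier (Willis)
row 1: whole set turns with the arm by x
row 2 — arm fixed, fixed-axis ratios: sun y, ring −(14/40)·y, arm 0
boundary: total ω_sun = x + y = 0 and total ω_arm = x = 1  ⇒  y = -1, x = 1
row 2 ring = −(14/40)·(-1) = 7/20
totals (row 1 + row 2): sun 1 + (-1) = 0, ring 1 + 7/20 = 27/20, arm 1 + 0 = 1
asked cell (row2, ring) = 7/20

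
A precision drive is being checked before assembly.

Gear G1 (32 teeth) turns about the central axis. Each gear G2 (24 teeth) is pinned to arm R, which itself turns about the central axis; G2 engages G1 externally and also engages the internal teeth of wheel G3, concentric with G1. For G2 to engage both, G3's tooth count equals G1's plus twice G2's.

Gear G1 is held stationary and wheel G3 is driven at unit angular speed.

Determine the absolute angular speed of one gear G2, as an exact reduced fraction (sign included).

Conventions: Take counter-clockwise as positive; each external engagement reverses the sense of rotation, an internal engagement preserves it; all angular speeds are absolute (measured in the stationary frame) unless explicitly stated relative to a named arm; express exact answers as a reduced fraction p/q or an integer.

topology: planetary set — G1 32T / G2 24T / G3 80T, arm = carrier (Willis)
ring teeth: 32 + 2·24 = 80
32(ω_sun−ω_arm) = −80(ω_ring−ω_arm),  ω_sun = 0, ω_ring = 1
32(0−ω_arm) = −80(1−ω_arm)  ⇒  112·ω_arm = 80  ⇒  ω_arm = 5/7
sun–planet mesh: 32·(0−5/7) = −24·(ω_p−ω_arm)  ⇒  ω_p−ω_arm = 20/21
ω_p = 5/7 + 20/21 = 5/3
exact speed ratio = 5/3

5/3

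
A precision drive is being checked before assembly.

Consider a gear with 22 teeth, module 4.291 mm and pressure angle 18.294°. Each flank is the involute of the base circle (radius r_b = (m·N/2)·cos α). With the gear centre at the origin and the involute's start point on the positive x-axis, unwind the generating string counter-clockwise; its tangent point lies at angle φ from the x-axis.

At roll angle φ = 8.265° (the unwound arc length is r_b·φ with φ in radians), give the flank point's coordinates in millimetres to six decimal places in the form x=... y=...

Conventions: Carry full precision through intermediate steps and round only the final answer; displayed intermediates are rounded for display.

class = single-mesh tooth geometry [base-circle involute, m = 4.291, 22T]
pitch radius r_p = m·N/2 = 4.291·22/2 = 47.201000
base radius r_b = r_p·cos α = 47.201000·cos 18.294° = 44.815384
roll angle φ = 8.265° = 0.14425146 rad
x = r_b·(cos φ + φ·sin φ) = 45.279231
y = r_b·(sin φ − φ·cos φ) = 0.044747

x=45.279231 y=0.044747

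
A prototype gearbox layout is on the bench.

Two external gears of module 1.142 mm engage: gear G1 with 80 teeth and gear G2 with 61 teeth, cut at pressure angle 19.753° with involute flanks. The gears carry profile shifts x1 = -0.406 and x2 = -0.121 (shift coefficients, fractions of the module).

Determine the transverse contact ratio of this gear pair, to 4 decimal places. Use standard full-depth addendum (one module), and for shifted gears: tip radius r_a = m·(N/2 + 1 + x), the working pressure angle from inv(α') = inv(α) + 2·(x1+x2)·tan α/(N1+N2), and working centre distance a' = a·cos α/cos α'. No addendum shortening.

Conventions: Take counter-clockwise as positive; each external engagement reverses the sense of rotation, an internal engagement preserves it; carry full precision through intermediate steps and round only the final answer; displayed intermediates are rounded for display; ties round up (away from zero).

class = single-mesh tooth geometry [involute pair 80T × 61T, m = 1.142]
base radii: r_b1 = 42.992112, r_b2 = 32.781485
tip radii: r_a1 = 46.358348, r_a2 = 35.834818
inv(α') = inv(19.753°) + 2·(-0.406-0.121)·tan α/(80+61) = 0.01165661  ⇒  α' = 18.47293°
a' = a·cos α / cos α' = 80.5110·cos 19.753°/cos 18.47293° = 79.890057
action lengths: √(r_a1²−r_b1²) = 17.342858, √(r_a2²−r_b2²) = 14.474405
base pitch p_b = π·m·cos α = 3.376593
CR = (17.342858 + 14.474405 − 79.890057·sin 18.47293°)/3.376593 = 1.926074
contact ratio ≈ 1.9261

1.9261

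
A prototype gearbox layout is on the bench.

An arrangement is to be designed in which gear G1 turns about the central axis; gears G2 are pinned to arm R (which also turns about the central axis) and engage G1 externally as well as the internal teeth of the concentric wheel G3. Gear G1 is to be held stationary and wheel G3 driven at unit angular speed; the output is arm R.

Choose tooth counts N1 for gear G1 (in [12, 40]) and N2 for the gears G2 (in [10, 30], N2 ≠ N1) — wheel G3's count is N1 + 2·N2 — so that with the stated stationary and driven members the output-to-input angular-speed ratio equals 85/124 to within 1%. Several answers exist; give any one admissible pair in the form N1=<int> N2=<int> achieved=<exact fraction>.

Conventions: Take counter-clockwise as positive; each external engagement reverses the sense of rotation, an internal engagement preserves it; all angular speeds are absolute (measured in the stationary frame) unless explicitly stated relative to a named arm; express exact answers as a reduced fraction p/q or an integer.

planetary set to be sized for 85/124 (Willis relation)
Willis with ω_sun = 0: ω_arm/ω_ring = N3/(N1+N3); set equal to 85/124  ⇒  N3/N1 = (85/124)/(1 − 85/124) = 85/39
N3 = N1 + 2·N2  ⇒  N2/N1 = (N3/N1 − 1)/2 = (85/39 − 1)/2 = 23/39
smallest multiple with N1 ≥ 12 and N2 ≥ 10: k = 1  ⇒  N1 = 1·39 = 39, N2 = 1·23 = 23 (N1 ≤ 40, N2 ≤ 30, N2 ≠ N1 ✓), N3 = 39 + 2·23 = 85
check: N3/(N1+N3) with N1 = 39, N3 = 85 gives 85/124; |achieved − target| = 0 ≤ 17/2480 ✓

N1=39 N2=23 achieved=85/124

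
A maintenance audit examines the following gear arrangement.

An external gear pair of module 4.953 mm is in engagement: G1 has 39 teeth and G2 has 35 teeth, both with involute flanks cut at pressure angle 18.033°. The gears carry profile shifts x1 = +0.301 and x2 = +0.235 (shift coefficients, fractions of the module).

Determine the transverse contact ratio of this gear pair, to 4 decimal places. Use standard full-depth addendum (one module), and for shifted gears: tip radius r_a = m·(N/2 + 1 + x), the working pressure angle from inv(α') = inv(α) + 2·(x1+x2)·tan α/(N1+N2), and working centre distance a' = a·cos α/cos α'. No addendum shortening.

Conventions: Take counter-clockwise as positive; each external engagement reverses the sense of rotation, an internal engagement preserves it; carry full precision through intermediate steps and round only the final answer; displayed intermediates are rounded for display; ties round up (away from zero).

1.6878

single-mesh involute tooth geometry (39T engaging 35T at module 4.953)
base radii: r_b1 = 91.839162, r_b2 = 82.419761
tip radii: r_a1 = 103.027353, r_a2 = 92.794455
inv(α') = inv(18.033°) + 2·(+0.301+0.235)·tan α/(39+35) = 0.01553753  ⇒  α' = 20.26986°
a' = a·cos α / cos α' = 183.2610·cos 18.033°/cos 20.26986° = 185.762979
action lengths: √(r_a1²−r_b1²) = 46.692653, √(r_a2²−r_b2²) = 42.635595
base pitch p_b = π·m·cos α = 14.795961
CR = (46.692653 + 42.635595 − 185.762979·sin 20.26986°)/14.795961 = 1.687765
contact ratio ≈ 1.6878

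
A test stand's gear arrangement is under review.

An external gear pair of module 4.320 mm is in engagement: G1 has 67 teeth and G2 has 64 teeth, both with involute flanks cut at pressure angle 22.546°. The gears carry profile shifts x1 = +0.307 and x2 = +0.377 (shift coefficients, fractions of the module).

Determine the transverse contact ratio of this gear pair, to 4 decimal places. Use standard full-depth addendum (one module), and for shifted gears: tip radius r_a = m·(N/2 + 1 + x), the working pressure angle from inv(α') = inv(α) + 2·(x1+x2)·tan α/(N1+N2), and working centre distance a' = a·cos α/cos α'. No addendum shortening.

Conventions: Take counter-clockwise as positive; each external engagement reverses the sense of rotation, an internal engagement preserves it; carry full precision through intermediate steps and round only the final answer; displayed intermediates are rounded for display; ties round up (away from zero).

1.6044

class = single-mesh tooth geometry [involute pair 67T × 64T, m = 4.320]
base radii: r_b1 = 133.659339, r_b2 = 127.674593
tip radii: r_a1 = 150.366240, r_a2 = 144.188640
inv(α') = inv(22.546°) + 2·(+0.307+0.377)·tan α/(67+64) = 0.02598789  ⇒  α' = 23.89492°
a' = a·cos α / cos α' = 282.9600·cos 22.546°/cos 23.89492° = 285.832681
action lengths: √(r_a1²−r_b1²) = 68.885319, √(r_a2²−r_b2²) = 67.004196
base pitch p_b = π·m·cos α = 12.534424
CR = (68.885319 + 67.004196 − 285.832681·sin 23.89492°)/12.534424 = 1.604381
contact ratio ≈ 1.6044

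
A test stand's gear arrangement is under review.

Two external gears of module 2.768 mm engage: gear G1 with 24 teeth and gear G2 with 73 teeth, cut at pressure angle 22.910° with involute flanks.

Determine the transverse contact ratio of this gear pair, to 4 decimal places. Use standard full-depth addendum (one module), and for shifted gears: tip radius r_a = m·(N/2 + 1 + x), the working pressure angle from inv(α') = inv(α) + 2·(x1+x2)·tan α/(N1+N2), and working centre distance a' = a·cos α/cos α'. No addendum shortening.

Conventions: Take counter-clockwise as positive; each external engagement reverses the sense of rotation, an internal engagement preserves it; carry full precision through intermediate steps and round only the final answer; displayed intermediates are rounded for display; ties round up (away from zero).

class = single-mesh tooth geometry [involute pair 24T × 73T, m = 2.768]
base radii: r_b1 = 30.595838, r_b2 = 93.062341
tip radii: r_a1 = 35.984000, r_a2 = 103.800000
no profile shift: α' = α, a' = a
action lengths: √(r_a1²−r_b1²) = 18.940511, √(r_a2²−r_b2²) = 45.976523
base pitch p_b = π·m·cos α = 8.009972
CR = (18.940511 + 45.976523 − 134.248000·sin 22.91000°)/8.009972 = 1.580073
contact ratio ≈ 1.5801

1.5801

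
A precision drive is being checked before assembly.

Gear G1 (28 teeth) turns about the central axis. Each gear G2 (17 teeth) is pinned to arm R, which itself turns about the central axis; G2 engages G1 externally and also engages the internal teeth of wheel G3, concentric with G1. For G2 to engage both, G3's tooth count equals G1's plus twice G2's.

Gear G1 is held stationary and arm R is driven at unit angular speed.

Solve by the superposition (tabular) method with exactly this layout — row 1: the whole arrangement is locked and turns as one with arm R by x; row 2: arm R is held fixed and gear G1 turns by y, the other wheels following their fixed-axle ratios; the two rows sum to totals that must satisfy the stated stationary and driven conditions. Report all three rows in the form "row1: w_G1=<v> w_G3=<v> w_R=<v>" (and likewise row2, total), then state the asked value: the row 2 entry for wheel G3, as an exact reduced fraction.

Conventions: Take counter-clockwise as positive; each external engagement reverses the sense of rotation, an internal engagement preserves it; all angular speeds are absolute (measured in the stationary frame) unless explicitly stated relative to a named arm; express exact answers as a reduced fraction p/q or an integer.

planetary set (28T centre, 17T on arm, 62T internal) — Willis relation
row 1 — lock + rotate with arm: ω_sun = ω_ring = ω_arm = x
row 2 (arm held, sun turns y): ω_ring = −(28/62)·y, ω_arm = 0
boundary: total ω_sun = x + y = 0 and total ω_arm = x = 1  ⇒  y = -1, x = 1
row 2 ring = −(28/62)·(-1) = 14/31
totals (row 1 + row 2): sun 1 + (-1) = 0, ring 1 + 14/31 = 45/31, arm 1 + 0 = 1
asked cell (row2, ring) = 14/31

row1: w_G1=1 w_G3=1 w_R=1
row2: w_G1=-1 w_G3=14/31 w_R=0
total: w_G1=0 w_G3=45/31 w_R=1
asked value: 14/31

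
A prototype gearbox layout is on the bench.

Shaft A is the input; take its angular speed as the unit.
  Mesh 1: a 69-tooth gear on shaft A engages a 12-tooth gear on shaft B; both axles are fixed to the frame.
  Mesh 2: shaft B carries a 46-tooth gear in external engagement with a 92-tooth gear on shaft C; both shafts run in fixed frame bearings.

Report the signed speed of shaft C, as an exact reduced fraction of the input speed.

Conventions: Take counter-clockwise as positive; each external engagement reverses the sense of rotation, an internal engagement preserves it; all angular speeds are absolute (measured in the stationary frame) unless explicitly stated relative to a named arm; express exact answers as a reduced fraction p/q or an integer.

2-mesh fixed-axis compound train (all bearings frame-fixed)
mesh 1 [69T→12T]: |ω|/ω_in = 1×69/12 = 23/4, sense flips to −
mesh 2 [46T→92T]: |ω|/ω_in = (23/4)×46/92 = 23/8, sense flips to +
signed output speed (× input speed) = 23/8

23/8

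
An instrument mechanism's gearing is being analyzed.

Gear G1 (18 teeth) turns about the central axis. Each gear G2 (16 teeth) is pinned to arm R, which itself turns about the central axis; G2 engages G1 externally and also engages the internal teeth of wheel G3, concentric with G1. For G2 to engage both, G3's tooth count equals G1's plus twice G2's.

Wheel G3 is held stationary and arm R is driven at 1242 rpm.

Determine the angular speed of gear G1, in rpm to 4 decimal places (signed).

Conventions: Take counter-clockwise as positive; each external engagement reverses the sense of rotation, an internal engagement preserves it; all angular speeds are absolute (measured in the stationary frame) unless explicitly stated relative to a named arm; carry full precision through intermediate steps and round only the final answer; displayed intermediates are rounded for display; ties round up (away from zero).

+4692.0000 rpm

recognized (axles ride arm R): planetary set, 18/16/50 teeth
normalise by the input: solve with ω_arm = 1, then scale by 1242 rpm
ring teeth: 18 + 2·16 = 50
18(ω_sun−ω_arm) = −50(ω_ring−ω_arm),  ω_ring = 0, ω_arm = 1
ω_sun = 1 − (50/18)(0−1) = 34/9
scale: ω_sun = 34/9 × 1242 rpm = +4692.0000 rpm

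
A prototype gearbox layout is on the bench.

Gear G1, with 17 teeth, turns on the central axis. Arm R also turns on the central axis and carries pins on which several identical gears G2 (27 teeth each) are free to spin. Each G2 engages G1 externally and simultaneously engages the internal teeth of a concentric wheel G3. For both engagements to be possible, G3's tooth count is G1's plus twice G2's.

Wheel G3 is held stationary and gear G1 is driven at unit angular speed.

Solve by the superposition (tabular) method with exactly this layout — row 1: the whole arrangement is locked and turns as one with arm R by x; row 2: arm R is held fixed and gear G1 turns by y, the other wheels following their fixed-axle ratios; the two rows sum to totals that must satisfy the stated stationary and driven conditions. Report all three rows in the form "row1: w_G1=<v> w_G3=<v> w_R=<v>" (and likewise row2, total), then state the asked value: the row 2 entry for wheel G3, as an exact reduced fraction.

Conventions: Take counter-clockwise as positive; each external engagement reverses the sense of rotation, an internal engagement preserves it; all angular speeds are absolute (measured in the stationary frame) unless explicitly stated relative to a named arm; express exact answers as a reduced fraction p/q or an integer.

recognized (axles ride arm R): planetary set, 17/27/71 teeth
row 1 (train locked, turned with arm): all members turn x
row 2: sun turns y, ring = −(17/71)·y, arm 0
boundary: total ω_ring = x − (17/71)·y = 0 and total ω_sun = x + y = 1  ⇒  y = 71/88, x = 17/88
row 2 ring = −(17/71)·71/88 = -17/88
totals (row 1 + row 2): sun 17/88 + 71/88 = 1, ring 17/88 + (-17/88) = 0, arm 17/88 + 0 = 17/88
asked cell (row2, ring) = -17/88

row1: w_G1=17/88 w_G3=17/88 w_R=17/88
row2: w_G1=71/88 w_G3=-17/88 w_R=0
total: w_G1=1 w_G3=0 w_R=17/88
asked value: -17/88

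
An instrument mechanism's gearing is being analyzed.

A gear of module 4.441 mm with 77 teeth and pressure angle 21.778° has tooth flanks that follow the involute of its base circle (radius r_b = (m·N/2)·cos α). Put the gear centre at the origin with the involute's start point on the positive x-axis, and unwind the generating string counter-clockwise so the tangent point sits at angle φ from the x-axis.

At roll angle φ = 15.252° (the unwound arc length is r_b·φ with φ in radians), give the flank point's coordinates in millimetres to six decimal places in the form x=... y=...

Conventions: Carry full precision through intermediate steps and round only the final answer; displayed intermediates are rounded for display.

x=164.301725 y=0.991275

single-mesh involute tooth geometry (77T wheel at module 4.441)
pitch radius r_p = m·N/2 = 4.441·77/2 = 170.978500
base radius r_b = r_p·cos α = 170.978500·cos 21.778° = 158.775483
roll angle φ = 15.252° = 0.26619762 rad
x = r_b·(cos φ + φ·sin φ) = 164.301725
y = r_b·(sin φ − φ·cos φ) = 0.991275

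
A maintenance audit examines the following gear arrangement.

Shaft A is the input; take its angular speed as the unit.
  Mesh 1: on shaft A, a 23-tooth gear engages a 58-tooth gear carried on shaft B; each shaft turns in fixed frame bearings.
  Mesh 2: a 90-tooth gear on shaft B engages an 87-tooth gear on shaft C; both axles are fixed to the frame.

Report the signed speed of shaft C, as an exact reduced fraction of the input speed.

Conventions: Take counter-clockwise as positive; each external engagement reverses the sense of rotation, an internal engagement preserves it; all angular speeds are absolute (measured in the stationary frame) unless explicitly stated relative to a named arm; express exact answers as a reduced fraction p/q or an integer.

345/841

2-mesh fixed-axis compound train (all bearings frame-fixed)
mesh 1 [23T→58T]: |ω|/ω_in = 1×23/58 = 23/58, sense flips to −
mesh 2 [90T→87T]: |ω|/ω_in = (23/58)×90/87 = 345/841, sense flips to +
signed output speed (× input speed) = 345/841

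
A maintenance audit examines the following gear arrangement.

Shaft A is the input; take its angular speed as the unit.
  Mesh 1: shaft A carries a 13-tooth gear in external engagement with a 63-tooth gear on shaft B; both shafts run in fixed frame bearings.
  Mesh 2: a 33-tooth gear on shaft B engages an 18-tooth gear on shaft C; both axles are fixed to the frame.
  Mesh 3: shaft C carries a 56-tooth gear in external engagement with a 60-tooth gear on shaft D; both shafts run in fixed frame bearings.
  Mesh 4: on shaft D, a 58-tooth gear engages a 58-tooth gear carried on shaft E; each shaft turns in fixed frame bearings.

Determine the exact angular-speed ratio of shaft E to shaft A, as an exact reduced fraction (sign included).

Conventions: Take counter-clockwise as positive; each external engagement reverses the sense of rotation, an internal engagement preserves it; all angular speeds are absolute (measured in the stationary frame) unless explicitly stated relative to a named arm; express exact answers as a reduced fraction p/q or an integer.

143/405

class = fixed-axis compound train [4 meshes; 4 ratios multiply, 4 sense flips]
mesh 1 [13T→63T]: running ratio 13/63, sense −
mesh 2 [33T→18T]: running ratio 143/378, sense +
mesh 3 [56T→60T]: running ratio 143/405, sense −
mesh 4 [58T→58T]: running ratio 143/405, sense +
ω_out/ω_in = 143/405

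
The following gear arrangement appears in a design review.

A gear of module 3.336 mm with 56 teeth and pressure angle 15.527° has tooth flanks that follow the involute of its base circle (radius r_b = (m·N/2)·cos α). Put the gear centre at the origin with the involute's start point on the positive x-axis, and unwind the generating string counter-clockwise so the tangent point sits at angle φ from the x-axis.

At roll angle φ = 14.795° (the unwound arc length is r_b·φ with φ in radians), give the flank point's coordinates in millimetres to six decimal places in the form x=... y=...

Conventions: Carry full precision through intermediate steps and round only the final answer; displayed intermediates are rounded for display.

x=92.949680 y=0.513092

topology: single-mesh involute geometry — m = 3.336, N = 56
pitch radius r_p = m·N/2 = 3.336·56/2 = 93.408000
base radius r_b = r_p·cos α = 93.408000·cos 15.527° = 89.999020
roll angle φ = 14.795° = 0.25822146 rad
x = r_b·(cos φ + φ·sin φ) = 92.949680
y = r_b·(sin φ − φ·cos φ) = 0.513092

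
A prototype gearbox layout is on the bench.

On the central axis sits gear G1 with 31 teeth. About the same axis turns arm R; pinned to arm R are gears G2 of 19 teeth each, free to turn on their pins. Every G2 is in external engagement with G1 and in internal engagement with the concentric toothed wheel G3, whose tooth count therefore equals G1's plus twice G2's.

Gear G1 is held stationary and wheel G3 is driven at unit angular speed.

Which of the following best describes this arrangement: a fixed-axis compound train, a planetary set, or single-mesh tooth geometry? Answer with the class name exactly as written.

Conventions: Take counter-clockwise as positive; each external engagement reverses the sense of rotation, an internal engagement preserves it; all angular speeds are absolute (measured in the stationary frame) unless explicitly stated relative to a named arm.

planetary set

class = planetary set [G3 = 31+2·19 = 69; Willis about the carrier]
classification: planetary set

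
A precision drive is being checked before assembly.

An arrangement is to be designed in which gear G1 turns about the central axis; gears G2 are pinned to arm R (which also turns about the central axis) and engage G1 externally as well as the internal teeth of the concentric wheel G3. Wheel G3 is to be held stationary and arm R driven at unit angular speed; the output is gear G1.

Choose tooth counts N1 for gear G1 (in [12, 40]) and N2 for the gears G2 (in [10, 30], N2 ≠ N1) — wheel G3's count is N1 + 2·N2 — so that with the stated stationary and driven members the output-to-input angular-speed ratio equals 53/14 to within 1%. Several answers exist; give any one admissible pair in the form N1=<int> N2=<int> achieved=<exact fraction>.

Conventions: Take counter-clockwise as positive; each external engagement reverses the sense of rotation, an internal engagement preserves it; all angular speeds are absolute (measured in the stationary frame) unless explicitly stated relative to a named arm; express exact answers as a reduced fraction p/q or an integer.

N1=28 N2=25 achieved=53/14

design class (target 53/14): planetary set
Willis with ω_ring = 0: ω_sun/ω_arm = (N1+N3)/N1; set equal to 53/14  ⇒  N3/N1 = 53/14 − 1 = 39/14
N3 = N1 + 2·N2  ⇒  N2/N1 = (N3/N1 − 1)/2 = (39/14 − 1)/2 = 25/28
smallest multiple with N1 ≥ 12 and N2 ≥ 10: k = 1  ⇒  N1 = 1·28 = 28, N2 = 1·25 = 25 (N1 ≤ 40, N2 ≤ 30, N2 ≠ N1 ✓), N3 = 28 + 2·25 = 78
check: (N1+N3)/N1 with N1 = 28, N3 = 78 gives 53/14; |achieved − target| = 0 ≤ 53/1400 ✓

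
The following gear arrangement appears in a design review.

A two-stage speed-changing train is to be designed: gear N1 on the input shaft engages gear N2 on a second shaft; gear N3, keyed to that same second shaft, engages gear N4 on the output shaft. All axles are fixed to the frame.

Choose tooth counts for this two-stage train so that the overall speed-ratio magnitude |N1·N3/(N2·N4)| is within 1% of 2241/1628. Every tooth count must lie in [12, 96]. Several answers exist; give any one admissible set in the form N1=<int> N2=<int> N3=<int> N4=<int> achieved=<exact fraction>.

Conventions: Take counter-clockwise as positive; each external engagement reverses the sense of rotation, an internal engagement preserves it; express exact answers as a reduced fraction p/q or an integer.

topology: fixed-axis compound train — 2 stages, target 2241/1628
target = 2241/1628 in lowest terms: an exact hit needs N1·N3 = k·2241 and N2·N4 = k·1628 for one integer k, every count in [12, 96]; additionally prefer no 1:1 stage (N1 ≠ N2, N3 ≠ N4)
k = 1: N1·N3 = 2241 = 27·83, N2·N4 = 1628 = 22·74
achieved = 27·83/(22·74) = 2241/1628; |achieved − target| = 0 ≤ 2241/162800 ✓

N1=27 N2=22 N3=83 N4=74 achieved=2241/1628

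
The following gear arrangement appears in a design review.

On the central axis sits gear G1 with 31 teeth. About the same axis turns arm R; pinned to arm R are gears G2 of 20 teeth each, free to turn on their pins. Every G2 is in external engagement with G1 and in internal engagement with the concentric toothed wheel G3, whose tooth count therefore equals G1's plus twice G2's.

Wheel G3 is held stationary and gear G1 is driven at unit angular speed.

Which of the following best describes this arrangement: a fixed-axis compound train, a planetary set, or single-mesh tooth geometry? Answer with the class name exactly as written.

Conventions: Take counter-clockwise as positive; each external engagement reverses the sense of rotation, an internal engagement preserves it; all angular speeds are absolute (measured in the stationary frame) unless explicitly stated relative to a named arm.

recognized (axles ride arm R): planetary set, 31/20/71 teeth
classification: planetary set

planetary set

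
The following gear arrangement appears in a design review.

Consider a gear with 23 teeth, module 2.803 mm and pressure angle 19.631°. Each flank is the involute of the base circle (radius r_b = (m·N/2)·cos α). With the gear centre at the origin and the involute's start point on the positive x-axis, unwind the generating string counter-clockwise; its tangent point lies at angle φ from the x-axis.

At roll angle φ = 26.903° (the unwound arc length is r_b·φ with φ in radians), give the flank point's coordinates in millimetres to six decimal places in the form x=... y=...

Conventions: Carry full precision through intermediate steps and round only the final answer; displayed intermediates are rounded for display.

recognized (one wheel, involute flank): single-mesh tooth geometry, m = 2.803, N = 23
pitch radius r_p = m·N/2 = 2.803·23/2 = 32.234500
base radius r_b = r_p·cos α = 32.234500·cos 19.631° = 30.360896
roll angle φ = 26.903° = 0.46954593 rad
x = r_b·(cos φ + φ·sin φ) = 33.525553
y = r_b·(sin φ − φ·cos φ) = 1.024760

x=33.525553 y=1.024760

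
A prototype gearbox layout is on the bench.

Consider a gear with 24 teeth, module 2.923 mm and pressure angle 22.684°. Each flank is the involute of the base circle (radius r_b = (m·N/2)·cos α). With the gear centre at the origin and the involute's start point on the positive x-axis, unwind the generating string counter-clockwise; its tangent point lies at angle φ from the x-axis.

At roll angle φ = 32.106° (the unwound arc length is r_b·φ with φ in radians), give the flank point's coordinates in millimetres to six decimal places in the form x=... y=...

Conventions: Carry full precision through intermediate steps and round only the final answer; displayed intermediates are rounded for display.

single-mesh involute tooth geometry (24T wheel at module 2.923)
pitch radius r_p = m·N/2 = 2.923·24/2 = 35.076000
base radius r_b = r_p·cos α = 35.076000·cos 22.684° = 32.362725
roll angle φ = 32.106° = 0.56035541 rad
x = r_b·(cos φ + φ·sin φ) = 37.051697
y = r_b·(sin φ − φ·cos φ) = 1.839145

x=37.051697 y=1.839145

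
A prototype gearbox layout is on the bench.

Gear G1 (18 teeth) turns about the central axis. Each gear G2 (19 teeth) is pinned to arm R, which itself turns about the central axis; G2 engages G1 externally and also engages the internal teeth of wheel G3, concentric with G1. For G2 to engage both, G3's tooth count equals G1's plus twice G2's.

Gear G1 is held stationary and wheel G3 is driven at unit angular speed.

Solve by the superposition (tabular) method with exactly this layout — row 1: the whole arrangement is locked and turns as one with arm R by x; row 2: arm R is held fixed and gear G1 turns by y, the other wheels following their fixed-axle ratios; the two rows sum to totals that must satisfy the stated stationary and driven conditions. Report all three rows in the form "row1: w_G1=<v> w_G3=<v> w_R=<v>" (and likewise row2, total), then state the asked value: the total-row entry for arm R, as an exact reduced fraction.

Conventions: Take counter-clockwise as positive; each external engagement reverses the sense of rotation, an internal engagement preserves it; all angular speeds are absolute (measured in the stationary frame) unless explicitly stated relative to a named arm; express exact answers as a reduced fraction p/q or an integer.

planetary set (18T centre, 19T on arm, 56T internal) — Willis relation
row 1 (train locked, turned with arm): all members turn x
superposition row 2 [arm held]: sun y, ring −(18/56)·y, arm 0
boundary: total ω_sun = x + y = 0 and total ω_ring = x − (18/56)·y = 1  ⇒  y = -28/37, x = 28/37
row 2 ring = −(18/56)·(-28/37) = 9/37
totals (row 1 + row 2): sun 28/37 + (-28/37) = 0, ring 28/37 + 9/37 = 1, arm 28/37 + 0 = 28/37
asked cell (total, arm) = 28/37

row1: w_G1=28/37 w_G3=28/37 w_R=28/37
row2: w_G1=-28/37 w_G3=9/37 w_R=0
total: w_G1=0 w_G3=1 w_R=28/37
asked value: 28/37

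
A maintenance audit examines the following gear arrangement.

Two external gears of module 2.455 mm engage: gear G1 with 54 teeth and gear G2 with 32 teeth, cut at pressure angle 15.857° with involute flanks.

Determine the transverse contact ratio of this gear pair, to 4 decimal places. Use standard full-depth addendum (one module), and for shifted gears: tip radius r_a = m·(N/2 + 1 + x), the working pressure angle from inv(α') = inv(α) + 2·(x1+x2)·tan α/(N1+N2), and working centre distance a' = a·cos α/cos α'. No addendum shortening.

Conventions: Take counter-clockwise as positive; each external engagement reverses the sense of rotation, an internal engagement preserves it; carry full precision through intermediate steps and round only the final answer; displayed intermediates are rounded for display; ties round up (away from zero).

single-mesh involute tooth geometry (54T engaging 32T at module 2.455)
base radii: r_b1 = 63.762633, r_b2 = 37.785264
tip radii: r_a1 = 68.740000, r_a2 = 41.735000
no profile shift: α' = α, a' = a
action lengths: √(r_a1²−r_b1²) = 25.681009, √(r_a2²−r_b2²) = 17.722416
base pitch p_b = π·m·cos α = 7.419119
CR = (25.681009 + 17.722416 − 105.565000·sin 15.85700°)/7.419119 = 1.962379
contact ratio ≈ 1.9624

1.9624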